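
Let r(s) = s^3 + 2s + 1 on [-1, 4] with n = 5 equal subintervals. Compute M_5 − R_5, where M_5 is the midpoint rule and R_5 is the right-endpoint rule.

M_5 = 81.875.
R_5 = 125.
M_5 − R_5 = -43.125.

-43.125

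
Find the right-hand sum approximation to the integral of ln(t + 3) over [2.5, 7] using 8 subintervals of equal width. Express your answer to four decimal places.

Δt = (7 − 2.5)/8 = 0.5625.
Right endpoints: 3.0625, 3.625, 4.1875, 4.75, 5.3125, 5.875, 6.4375, 7.
f(3.0625) ≈ 1.8021, f(3.625) ≈ 1.8909, f(4.1875) ≈ 1.9723, f(4.75) ≈ 2.0477, f(5.3125) ≈ 2.1178, f(5.875) ≈ 2.1832, f(6.4375) ≈ 2.2447, f(7) ≈ 2.3026.
Sum = Δt · [f(3.0625) + f(3.625) + f(4.1875) + ...].
Sum ≈ 9.3157.

9.3157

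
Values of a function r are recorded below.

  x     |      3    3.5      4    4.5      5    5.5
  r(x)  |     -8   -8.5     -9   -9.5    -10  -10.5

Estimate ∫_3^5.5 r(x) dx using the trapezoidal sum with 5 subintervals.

Δx = 0.5.
T_5 = (0.5/2)·[(-8) + 2·(-8.5) + 2·(-9) + 2·(-9.5) + 2·(-10) + (-10.5)] = -23.125.

-23.125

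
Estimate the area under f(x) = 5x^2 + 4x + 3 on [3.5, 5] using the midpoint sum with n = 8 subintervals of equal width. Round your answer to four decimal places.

Δx = (5 − 3.5)/8 = 0.1875.
Midpoints: 3.59375, 3.78125, 3.96875, 4.15625, 4.34375, 4.53125, 4.71875, 4.90625.
f(3.59375) = 83917/1024, f(3.78125) = 91765/1024, f(3.96875) = 99973/1024, f(4.15625) = 108541/1024, f(4.34375) = 117469/1024, f(4.53125) = 126757/1024, f(4.71875) = 136405/1024, f(4.90625) = 146413/1024.
Sum = Δx · [f(3.59375) + f(3.78125) + f(3.96875) + ...].
Sum ≈ 166.8530.

166.8530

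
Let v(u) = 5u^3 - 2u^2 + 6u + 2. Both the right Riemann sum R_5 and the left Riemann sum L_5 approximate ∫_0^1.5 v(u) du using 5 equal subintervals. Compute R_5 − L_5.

6.4125

R_5 = 17.2425.
L_5 = 10.83.
R_5 − L_5 = 6.4125.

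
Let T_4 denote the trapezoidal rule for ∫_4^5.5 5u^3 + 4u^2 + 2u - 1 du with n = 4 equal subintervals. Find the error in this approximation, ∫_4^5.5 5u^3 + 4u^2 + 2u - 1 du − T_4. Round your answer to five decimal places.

Exact integral: ∫_4^5.5 f(u) du = 973.078125.
T_4 ≈ 975.7236328.
Error ≈ 973.078125 − 975.7236328 ≈ -2.64551.

-2.64551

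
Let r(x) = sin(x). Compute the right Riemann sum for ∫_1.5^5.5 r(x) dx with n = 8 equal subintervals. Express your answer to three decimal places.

Δx = (5.5 − 1.5)/8 = 0.5.
Right endpoints: 2, 2.5, 3, 3.5, 4, 4.5, 5, 5.5.
r(2) ≈ 0.909, r(2.5) ≈ 0.598, r(3) ≈ 0.141, r(3.5) ≈ -0.351, r(4) ≈ -0.757, r(4.5) ≈ -0.978, r(5) ≈ -0.959, r(5.5) ≈ -0.706.
Sum = Δx · [r(2) + r(2.5) + r(3) + ...].
Sum ≈ -1.050.

-1.050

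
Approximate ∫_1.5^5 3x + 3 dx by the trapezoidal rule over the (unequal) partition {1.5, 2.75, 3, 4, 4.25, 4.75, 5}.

44.625

Subinterval widths: 1.25, 0.25, 1, 0.25, 0.5, 0.25.
f(1.5) = 7.5, f(2.75) = 11.25, f(3) = 12, f(4) = 15, f(4.25) = 15.75, f(4.75) = 17.25, f(5) = 18.
On each subinterval the trapezoid contributes (Δx_i/2)·[f(x_{i-1}) + f(x_i)].
Sum = 44.625.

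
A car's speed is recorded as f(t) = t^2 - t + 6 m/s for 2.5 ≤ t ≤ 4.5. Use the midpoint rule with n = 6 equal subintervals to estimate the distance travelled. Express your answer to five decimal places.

30.14815

Δt = (4.5 − 2.5)/6 = 1/3.
Midpoints: 8/3, 3, 10/3, 11/3, 4, 13/3.
f(8/3) = 94/9, f(3) = 12, f(10/3) = 124/9, f(11/3) = 142/9, f(4) = 18, f(13/3) = 184/9.
Sum = Δt · [f(8/3) + f(3) + f(10/3) + ...].
Sum ≈ 30.14815.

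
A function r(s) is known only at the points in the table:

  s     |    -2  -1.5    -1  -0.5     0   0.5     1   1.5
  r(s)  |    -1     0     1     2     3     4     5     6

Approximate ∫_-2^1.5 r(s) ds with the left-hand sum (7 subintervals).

Δs = 0.5.
Sum = 0.5·[(-1) + 0 + 1 + 2 + 3 + 4 + 5] = 7.

7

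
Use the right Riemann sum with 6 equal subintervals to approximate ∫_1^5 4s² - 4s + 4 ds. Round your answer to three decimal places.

161.185

Δs = (5 − 1)/6 = 2/3.
Right endpoints: 5/3, 7/3, 3, 11/3, 13/3, 5.
f(5/3) = 76/9, f(7/3) = 148/9, f(3) = 28, f(11/3) = 388/9, f(13/3) = 556/9, f(5) = 84.
Sum = Δs · [f(5/3) + f(7/3) + f(3) + ...].
Sum ≈ 161.185.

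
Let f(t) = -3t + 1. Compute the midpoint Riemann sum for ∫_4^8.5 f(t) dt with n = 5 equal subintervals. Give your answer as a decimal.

Δt = (8.5 − 4)/5 = 0.9.
Midpoints: 4.45, 5.35, 6.25, 7.15, 8.05.
f(4.45) = -12.35, f(5.35) = -15.05, f(6.25) = -17.75, f(7.15) = -20.45, f(8.05) = -23.15.
Sum = Δt · [f(4.45) + f(5.35) + f(6.25) + f(7.15) + f(8.05)].
Sum = -79.875.

-79.875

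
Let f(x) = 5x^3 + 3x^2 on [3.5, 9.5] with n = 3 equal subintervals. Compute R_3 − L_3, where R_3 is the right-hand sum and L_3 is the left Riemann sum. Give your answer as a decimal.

8613

R_3 = 15516.75.
L_3 = 6903.75.
R_3 − L_3 = 8613.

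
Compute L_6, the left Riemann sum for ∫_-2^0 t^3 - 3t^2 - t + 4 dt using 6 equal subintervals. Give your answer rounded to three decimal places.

-5.222

Δt = (0 − (-2))/6 = 1/3.
Left endpoints: -2, -5/3, -4/3, -1, -2/3, -1/3.
f(-2) = -14, f(-5/3) = -197/27, f(-4/3) = -64/27, f(-1) = 1, f(-2/3) = 82/27, f(-1/3) = 107/27.
Sum = Δt · [f(-2) + f(-5/3) + f(-4/3) + ...].
Sum ≈ -5.222.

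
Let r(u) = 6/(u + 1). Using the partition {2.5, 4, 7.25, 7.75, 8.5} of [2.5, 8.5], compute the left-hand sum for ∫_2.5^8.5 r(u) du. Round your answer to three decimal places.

7.349

Subinterval widths: 1.5, 3.25, 0.5, 0.75.
Left endpoints: 2.5, 4, 7.25, 7.75.
r(2.5) = 12/7, r(4) = 1.2, r(7.25) = 8/11, r(7.75) = 24/35.
Sum = Σ Δu_i · r(u_i).
Sum ≈ 7.349.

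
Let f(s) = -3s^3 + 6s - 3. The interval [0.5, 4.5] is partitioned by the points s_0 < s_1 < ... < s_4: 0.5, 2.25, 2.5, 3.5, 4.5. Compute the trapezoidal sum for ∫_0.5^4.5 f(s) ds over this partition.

-281.109375

Subinterval widths: 1.75, 0.25, 1, 1.
f(0.5) = -0.375, f(2.25) = -23.671875, f(2.5) = -34.875, f(3.5) = -110.625, f(4.5) = -249.375.
On each subinterval the trapezoid contributes (Δs_i/2)·[f(s_{i-1}) + f(s_i)].
Sum = -281.109375.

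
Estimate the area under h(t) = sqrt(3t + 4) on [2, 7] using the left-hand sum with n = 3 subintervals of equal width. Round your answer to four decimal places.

19.1790

Δt = (7 − 2)/3 = 5/3.
Left endpoints: 2, 11/3, 16/3.
h(2) ≈ 3.1623, h(11/3) ≈ 3.8730, h(16/3) ≈ 4.4721.
Sum = Δt · [h(2) + h(11/3) + h(16/3)].
Sum ≈ 19.1790.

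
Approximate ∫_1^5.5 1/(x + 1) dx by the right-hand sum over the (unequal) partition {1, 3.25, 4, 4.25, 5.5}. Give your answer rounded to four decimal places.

0.9193

Subinterval widths: 2.25, 0.75, 0.25, 1.25.
Right endpoints: 3.25, 4, 4.25, 5.5.
f(3.25) = 4/17, f(4) = 0.2, f(4.25) = 4/21, f(5.5) = 2/13.
Sum = Σ Δx_i · f(x_i).
Sum ≈ 0.9193.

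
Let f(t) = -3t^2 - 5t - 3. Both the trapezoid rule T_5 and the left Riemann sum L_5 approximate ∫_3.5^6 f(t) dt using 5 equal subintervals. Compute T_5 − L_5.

T_5 = -240.3125.
L_5 = -219.375.
T_5 − L_5 = -20.9375.

-20.9375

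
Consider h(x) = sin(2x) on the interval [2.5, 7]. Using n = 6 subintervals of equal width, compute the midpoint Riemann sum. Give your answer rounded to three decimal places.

Δx = (7 − 2.5)/6 = 0.75.
Midpoints: 2.875, 3.625, 4.375, 5.125, 5.875, 6.625.
h(2.875) ≈ -0.508, h(3.625) ≈ 0.823, h(4.375) ≈ 0.625, h(5.125) ≈ -0.735, h(5.875) ≈ -0.729, h(6.625) ≈ 0.632.
Sum = Δx · [h(2.875) + h(3.625) + h(4.375) + ...].
Sum ≈ 0.081.

0.081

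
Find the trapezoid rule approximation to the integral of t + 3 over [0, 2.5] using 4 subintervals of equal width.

Δt = (2.5 − 0)/4 = 0.625.
f(0) = 3, f(0.625) = 3.625, f(1.25) = 4.25, f(1.875) = 4.875, f(2.5) = 5.5.
T_4 = (Δt/2)·[f(t_0) + 2f(t_1) + 2f(t_2) + 2f(t_3) + f(t_4)].
Sum = 10.625.

10.625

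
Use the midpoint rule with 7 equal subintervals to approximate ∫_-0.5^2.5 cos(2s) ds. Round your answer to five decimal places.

Δs = (2.5 − (-0.5))/7 = 3/7.
Midpoints: -2/7, 1/7, 4/7, 1, 10/7, 13/7, 16/7.
f(-2/7) ≈ 0.84113, f(1/7) ≈ 0.95946, f(4/7) ≈ 0.41500, f(1) ≈ -0.41615, f(10/7) ≈ -0.95982, f(13/7) ≈ -0.84044, f(16/7) ≈ -0.14049.
Sum = Δs · [f(-2/7) + f(1/7) + f(4/7) + ...].
Sum ≈ -0.06056.

-0.06056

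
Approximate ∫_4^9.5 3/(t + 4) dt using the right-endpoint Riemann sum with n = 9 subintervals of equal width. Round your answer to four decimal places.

Δt = (9.5 − 4)/9 = 11/18.
Right endpoints: 83/18, 47/9, 35/6, 58/9, 127/18, 23/3, 149/18, 80/9, 9.5.
f(83/18) = 54/155, f(47/9) = 27/83, f(35/6) = 18/59, f(58/9) = 27/94, f(127/18) = 54/199, f(23/3) = 9/35, f(149/18) = 54/221, f(80/9) = 27/116, f(9.5) = 2/9.
Sum = Δt · [f(83/18) + f(47/9) + f(35/6) + ...].
Sum ≈ 1.5240.

1.5240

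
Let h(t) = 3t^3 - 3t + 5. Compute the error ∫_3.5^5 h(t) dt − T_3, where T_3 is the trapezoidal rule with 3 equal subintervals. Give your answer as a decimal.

Exact integral: ∫_3.5^5 h(t) dt = 344.578125.
T_3 = 346.96875.
Error = 344.578125 − 346.96875 = -2.390625.

-2.390625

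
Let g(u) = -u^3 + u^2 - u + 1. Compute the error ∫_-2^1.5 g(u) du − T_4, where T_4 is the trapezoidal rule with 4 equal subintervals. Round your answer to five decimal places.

Exact integral: ∫_-2^1.5 g(u) du ≈ 10.9010417.
T_4 ≈ 11.6826172.
Error ≈ 10.9010417 − 11.6826172 ≈ -0.78158.

-0.78158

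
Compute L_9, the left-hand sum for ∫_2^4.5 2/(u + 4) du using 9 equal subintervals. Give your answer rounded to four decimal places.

Δu = (4.5 − 2)/9 = 5/18.
Left endpoints: 2, 41/18, 23/9, 17/6, 28/9, 61/18, 11/3, 71/18, 38/9.
f(2) = 1/3, f(41/18) = 36/113, f(23/9) = 18/59, f(17/6) = 12/41, f(28/9) = 0.28125, f(61/18) = 36/133, f(11/3) = 6/23, f(71/18) = 36/143, f(38/9) = 9/37.
Sum = Δu · [f(2) + f(41/18) + f(23/9) + ...].
Sum ≈ 0.7104.

0.7104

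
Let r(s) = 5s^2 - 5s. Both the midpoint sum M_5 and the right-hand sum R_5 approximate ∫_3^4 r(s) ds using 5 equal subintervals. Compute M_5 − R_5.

M_5 = 44.15.
R_5 = 47.2.
M_5 − R_5 = -3.05.

-3.05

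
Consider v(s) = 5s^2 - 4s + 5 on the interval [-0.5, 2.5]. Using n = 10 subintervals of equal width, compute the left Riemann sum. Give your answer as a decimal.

Δs = (2.5 − (-0.5))/10 = 0.3.
Left endpoints: -0.5, -0.2, 0.1, 0.4, 0.7, 1, 1.3, 1.6, 1.9, 2.2.
v(-0.5) = 8.25, v(-0.2) = 6, v(0.1) = 4.65, v(0.4) = 4.2, v(0.7) = 4.65, v(1) = 6, v(1.3) = 8.25, v(1.6) = 11.4, v(1.9) = 15.45, v(2.2) = 20.4.
Sum = Δs · [v(-0.5) + v(-0.2) + v(0.1) + ...].
Sum = 26.775.

26.775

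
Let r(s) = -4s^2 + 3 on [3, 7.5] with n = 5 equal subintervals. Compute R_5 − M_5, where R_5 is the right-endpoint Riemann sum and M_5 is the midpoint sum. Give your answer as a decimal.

-88.695

R_5 = -600.48.
M_5 = -511.785.
R_5 − M_5 = -88.695.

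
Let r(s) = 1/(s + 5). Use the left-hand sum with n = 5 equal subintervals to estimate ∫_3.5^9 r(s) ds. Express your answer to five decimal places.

0.52529

Δs = (9 − 3.5)/5 = 1.1.
Left endpoints: 3.5, 4.6, 5.7, 6.8, 7.9.
r(3.5) = 2/17, r(4.6) = 5/48, r(5.7) = 10/107, r(6.8) = 5/59, r(7.9) = 10/129.
Sum = Δs · [r(3.5) + r(4.6) + r(5.7) + r(6.8) + r(7.9)].
Sum ≈ 0.52529.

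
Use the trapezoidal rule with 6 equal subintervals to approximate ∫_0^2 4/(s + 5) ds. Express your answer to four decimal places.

1.3466

Δs = (2 − 0)/6 = 1/3.
f(0) = 0.8, f(1/3) = 0.75, f(2/3) = 12/17, f(1) = 2/3, f(4/3) = 12/19, f(5/3) = 0.6, f(2) = 4/7.
T_6 = (Δs/2)·[f(s_0) + 2f(s_1) + ... + 2f(s_{5}) + f(s_6)].
Sum ≈ 1.3466.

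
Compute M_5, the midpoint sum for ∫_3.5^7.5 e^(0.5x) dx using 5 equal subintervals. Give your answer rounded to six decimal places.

Δx = (7.5 − 3.5)/5 = 0.8.
Midpoints: 3.9, 4.7, 5.5, 6.3, 7.1.
f(3.9) ≈ 7.028688, f(4.7) ≈ 10.485570, f(5.5) ≈ 15.642632, f(6.3) ≈ 23.336065, f(7.1) ≈ 34.813317.
Sum = Δx · [f(3.9) + f(4.7) + f(5.5) + f(6.3) + f(7.1)].
Sum ≈ 73.045017.

73.045017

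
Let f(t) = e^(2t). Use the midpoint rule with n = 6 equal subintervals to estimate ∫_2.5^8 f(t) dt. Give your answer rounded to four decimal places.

Δt = (8 − 2.5)/6 = 11/12.
Midpoints: 71/24, 3.875, 115/24, 137/24, 6.625, 181/24.
f(71/24) ≈ 371.1724, f(3.875) ≈ 2321.5724, f(115/24) ≈ 14520.7412, f(137/24) ≈ 90822.8938, f(6.625) ≈ 568070.0400, f(181/24) ≈ 3553108.2201.
Sum = Δt · [f(71/24) + f(3.875) + f(115/24) + ...].
Sum ≈ 3876780.0866.

3876780.0866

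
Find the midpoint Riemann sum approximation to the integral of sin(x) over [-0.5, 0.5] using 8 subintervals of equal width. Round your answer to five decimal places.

0.00000

Δx = (0.5 − (-0.5))/8 = 0.125.
Midpoints: -0.4375, -0.3125, -0.1875, -0.0625, 0.0625, 0.1875, 0.3125, 0.4375.
f(-0.4375) ≈ -0.42368, f(-0.3125) ≈ -0.30744, f(-0.1875) ≈ -0.18640, f(-0.0625) ≈ -0.06246, f(0.0625) ≈ 0.06246, f(0.1875) ≈ 0.18640, f(0.3125) ≈ 0.30744, f(0.4375) ≈ 0.42368.
Sum = Δx · [f(-0.4375) + f(-0.3125) + f(-0.1875) + ...].
Sum ≈ 0.00000.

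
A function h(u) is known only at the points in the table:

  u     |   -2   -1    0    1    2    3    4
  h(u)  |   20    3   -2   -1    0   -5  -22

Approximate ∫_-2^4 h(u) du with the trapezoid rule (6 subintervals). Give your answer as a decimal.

Δu = 1.
T_6 = (1/2)·[20 + 2·3 + 2·(-2) + 2·(-1) + 2·0 + 2·(-5) + (-22)] = -6.

-6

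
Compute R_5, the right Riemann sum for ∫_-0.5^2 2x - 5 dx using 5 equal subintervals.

-7.5

Δx = (2 − (-0.5))/5 = 0.5.
Right endpoints: 0, 0.5, 1, 1.5, 2.
f(0) = -5, f(0.5) = -4, f(1) = -3, f(1.5) = -2, f(2) = -1.
Sum = Δx · [f(0) + f(0.5) + f(1) + f(1.5) + f(2)].
Sum = -7.5.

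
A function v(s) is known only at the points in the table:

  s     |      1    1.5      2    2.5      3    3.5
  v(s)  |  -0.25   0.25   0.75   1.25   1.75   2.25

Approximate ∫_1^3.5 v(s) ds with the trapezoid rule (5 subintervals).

Δs = 0.5.
T_5 = (0.5/2)·[(-0.25) + 2·0.25 + 2·0.75 + 2·1.25 + 2·1.75 + 2.25] = 2.5.

2.5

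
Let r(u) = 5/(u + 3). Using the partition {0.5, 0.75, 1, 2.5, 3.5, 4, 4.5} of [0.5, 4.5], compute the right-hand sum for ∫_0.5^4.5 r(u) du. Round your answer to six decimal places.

Subinterval widths: 0.25, 0.25, 1.5, 1, 0.5, 0.5.
Right endpoints: 0.75, 1, 2.5, 3.5, 4, 4.5.
r(0.75) = 4/3, r(1) = 1.25, r(2.5) = 10/11, r(3.5) = 10/13, r(4) = 5/7, r(4.5) = 2/3.
Sum = Σ Δu_i · r(u_i).
Sum ≈ 3.469177.

3.469177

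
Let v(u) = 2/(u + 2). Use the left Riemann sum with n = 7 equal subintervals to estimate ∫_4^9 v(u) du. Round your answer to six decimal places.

Δu = (9 − 4)/7 = 5/7.
Left endpoints: 4, 33/7, 38/7, 43/7, 48/7, 53/7, 58/7.
v(4) = 1/3, v(33/7) = 14/47, v(38/7) = 7/26, v(43/7) = 14/57, v(48/7) = 7/31, v(53/7) = 14/67, v(58/7) = 7/36.
Sum = Δu · [v(4) + v(33/7) + v(38/7) + ...].
Sum ≈ 1.268040.

1.268040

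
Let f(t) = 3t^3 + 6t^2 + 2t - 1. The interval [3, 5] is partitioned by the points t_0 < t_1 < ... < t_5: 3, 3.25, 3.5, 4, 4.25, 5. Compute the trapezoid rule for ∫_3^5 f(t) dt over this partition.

622.47265625

Subinterval widths: 0.25, 0.25, 0.5, 0.25, 0.75.
f(3) = 140, f(3.25) = 171.859375, f(3.5) = 208.125, f(4) = 295, f(4.25) = 346.171875, f(5) = 534.
On each subinterval the trapezoid contributes (Δt_i/2)·[f(t_{i-1}) + f(t_i)].
Sum = 622.47265625.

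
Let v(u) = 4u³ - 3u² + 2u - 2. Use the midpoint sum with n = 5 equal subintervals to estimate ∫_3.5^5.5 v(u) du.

654.14

Δu = (5.5 − 3.5)/5 = 0.4.
Midpoints: 3.7, 4.1, 4.5, 4.9, 5.3.
v(3.7) = 166.942, v(4.1) = 231.454, v(4.5) = 310.75, v(4.9) = 406.366, v(5.3) = 519.838.
Sum = Δu · [v(3.7) + v(4.1) + v(4.5) + v(4.9) + v(5.3)].
Sum = 654.14.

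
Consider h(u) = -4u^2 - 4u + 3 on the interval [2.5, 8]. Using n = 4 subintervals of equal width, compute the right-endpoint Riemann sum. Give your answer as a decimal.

Δu = (8 − 2.5)/4 = 1.375.
Right endpoints: 3.875, 5.25, 6.625, 8.
h(3.875) = -72.5625, h(5.25) = -128.25, h(6.625) = -199.0625, h(8) = -285.
Sum = Δu · [h(3.875) + h(5.25) + h(6.625) + h(8)].
Sum = -941.703125.

-941.703125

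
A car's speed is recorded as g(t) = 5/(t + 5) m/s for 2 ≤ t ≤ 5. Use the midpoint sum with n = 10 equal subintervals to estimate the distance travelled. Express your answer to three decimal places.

Δt = (5 − 2)/10 = 0.3.
Midpoints: 2.15, 2.45, 2.75, 3.05, 3.35, 3.65, 3.95, 4.25, 4.55, 4.85.
g(2.15) = 100/143, g(2.45) = 100/149, g(2.75) = 20/31, g(3.05) = 100/161, g(3.35) = 100/167, g(3.65) = 100/173, g(3.95) = 100/179, g(4.25) = 20/37, g(4.55) = 100/191, g(4.85) = 100/197.
Sum = Δt · [g(2.15) + g(2.45) + g(2.75) + ...].
Sum ≈ 1.783.

1.783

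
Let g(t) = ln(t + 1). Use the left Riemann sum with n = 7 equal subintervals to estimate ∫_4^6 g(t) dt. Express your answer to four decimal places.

Δt = (6 − 4)/7 = 2/7.
Left endpoints: 4, 30/7, 32/7, 34/7, 36/7, 38/7, 40/7.
g(4) ≈ 1.6094, g(30/7) ≈ 1.6650, g(32/7) ≈ 1.7177, g(34/7) ≈ 1.7677, g(36/7) ≈ 1.8153, g(38/7) ≈ 1.8608, g(40/7) ≈ 1.9042.
Sum = Δt · [g(4) + g(30/7) + g(32/7) + ...].
Sum ≈ 3.5257.

3.5257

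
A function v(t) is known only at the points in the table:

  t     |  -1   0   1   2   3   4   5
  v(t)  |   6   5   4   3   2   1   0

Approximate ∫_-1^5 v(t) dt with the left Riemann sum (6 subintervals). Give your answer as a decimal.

21

Δt = 1.
Sum = 1·[6 + 5 + 4 + 3 + 2 + 1] = 21.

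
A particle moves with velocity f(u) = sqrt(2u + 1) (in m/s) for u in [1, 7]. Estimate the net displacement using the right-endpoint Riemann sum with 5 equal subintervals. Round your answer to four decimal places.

Δu = (7 − 1)/5 = 1.2.
Right endpoints: 2.2, 3.4, 4.6, 5.8, 7.
f(2.2) ≈ 2.3238, f(3.4) ≈ 2.7928, f(4.6) ≈ 3.1937, f(5.8) ≈ 3.5496, f(7) ≈ 3.8730.
Sum = Δu · [f(2.2) + f(3.4) + f(4.6) + f(5.8) + f(7)].
Sum ≈ 18.8796.

18.8796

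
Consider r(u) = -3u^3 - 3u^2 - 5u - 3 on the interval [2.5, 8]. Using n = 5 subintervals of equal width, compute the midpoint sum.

-3672.0853125

Δu = (8 − 2.5)/5 = 1.1.
Midpoints: 3.05, 4.15, 5.25, 6.35, 7.45.
r(3.05) = -131.275375, r(4.15) = -289.837625, r(5.25) = -546.046875, r(6.35) = -923.861125, r(7.45) = -1447.238375.
Sum = Δu · [r(3.05) + r(4.15) + r(5.25) + r(6.35) + r(7.45)].
Sum = -3672.0853125.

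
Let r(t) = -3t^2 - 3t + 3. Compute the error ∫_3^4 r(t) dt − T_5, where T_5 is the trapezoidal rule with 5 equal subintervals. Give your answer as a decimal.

Exact integral: ∫_3^4 r(t) dt = -44.5.
T_5 = -44.52.
Error = -44.5 − (-44.52) = 0.02.

0.02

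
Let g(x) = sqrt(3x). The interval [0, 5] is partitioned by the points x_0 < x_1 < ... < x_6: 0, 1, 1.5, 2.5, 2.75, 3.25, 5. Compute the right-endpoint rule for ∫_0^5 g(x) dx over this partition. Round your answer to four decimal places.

Subinterval widths: 1, 0.5, 1, 0.25, 0.5, 1.75.
Right endpoints: 1, 1.5, 2.5, 2.75, 3.25, 5.
g(1) ≈ 1.7321, g(1.5) ≈ 2.1213, g(2.5) ≈ 2.7386, g(2.75) ≈ 2.8723, g(3.25) ≈ 3.1225, g(5) ≈ 3.8730.
Sum = Σ Δx_i · g(x_i).
Sum ≈ 14.5884.

14.5884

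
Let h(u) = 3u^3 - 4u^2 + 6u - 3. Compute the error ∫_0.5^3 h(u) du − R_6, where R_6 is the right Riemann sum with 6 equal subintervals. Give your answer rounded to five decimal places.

-13.48018

Exact integral: ∫_0.5^3 h(u) du ≈ 43.6197917.
R_6 ≈ 57.0999711.
Error ≈ 43.6197917 − 57.0999711 ≈ -13.48018.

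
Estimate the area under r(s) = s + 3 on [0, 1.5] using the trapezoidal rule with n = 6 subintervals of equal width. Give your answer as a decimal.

5.625

Δs = (1.5 − 0)/6 = 0.25.
r(0) = 3, r(0.25) = 3.25, r(0.5) = 3.5, r(0.75) = 3.75, r(1) = 4, r(1.25) = 4.25, r(1.5) = 4.5.
T_6 = (Δs/2)·[r(s_0) + 2r(s_1) + ... + 2r(s_{5}) + r(s_6)].
Sum = 5.625.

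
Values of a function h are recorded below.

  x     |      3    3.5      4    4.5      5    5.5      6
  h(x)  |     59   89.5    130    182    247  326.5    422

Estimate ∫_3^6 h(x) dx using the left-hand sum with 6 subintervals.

517

Δx = 0.5.
Sum = 0.5·[59 + 89.5 + 130 + 182 + 247 + 326.5] = 517.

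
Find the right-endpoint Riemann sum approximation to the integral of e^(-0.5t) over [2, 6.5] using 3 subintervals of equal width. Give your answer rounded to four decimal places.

0.4419

Δt = (6.5 − 2)/3 = 1.5.
Right endpoints: 3.5, 5, 6.5.
f(3.5) ≈ 0.1738, f(5) ≈ 0.0821, f(6.5) ≈ 0.0388.
Sum = Δt · [f(3.5) + f(5) + f(6.5)].
Sum ≈ 0.4419.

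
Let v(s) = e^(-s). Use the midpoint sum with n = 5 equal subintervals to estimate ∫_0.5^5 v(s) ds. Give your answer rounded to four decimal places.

0.5800

Δs = (5 − 0.5)/5 = 0.9.
Midpoints: 0.95, 1.85, 2.75, 3.65, 4.55.
v(0.95) ≈ 0.3867, v(1.85) ≈ 0.1572, v(2.75) ≈ 0.0639, v(3.65) ≈ 0.0260, v(4.55) ≈ 0.0106.
Sum = Δs · [v(0.95) + v(1.85) + v(2.75) + v(3.65) + v(4.55)].
Sum ≈ 0.5800.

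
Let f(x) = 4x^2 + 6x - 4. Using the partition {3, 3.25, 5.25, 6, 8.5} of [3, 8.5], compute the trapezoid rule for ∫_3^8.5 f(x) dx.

Subinterval widths: 0.25, 2, 0.75, 2.5.
f(3) = 50, f(3.25) = 57.75, f(5.25) = 137.75, f(6) = 176, f(8.5) = 336.
On each subinterval the trapezoid contributes (Δx_i/2)·[f(x_{i-1}) + f(x_i)].
Sum = 966.625.

966.625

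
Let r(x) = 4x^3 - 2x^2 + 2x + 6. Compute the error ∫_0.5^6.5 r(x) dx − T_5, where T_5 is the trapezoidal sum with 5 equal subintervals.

Exact integral: ∫_0.5^6.5 r(x) dx = 1680.
T_5 = 1737.6.
Error = 1680 − 1737.6 = -57.6.

-57.6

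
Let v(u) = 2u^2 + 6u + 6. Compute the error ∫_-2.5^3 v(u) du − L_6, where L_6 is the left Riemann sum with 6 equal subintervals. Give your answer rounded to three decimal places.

Exact integral: ∫_-2.5^3 v(u) du ≈ 69.66667.
L_6 ≈ 53.56134.
Error ≈ 69.66667 − 53.56134 ≈ 16.105.

16.105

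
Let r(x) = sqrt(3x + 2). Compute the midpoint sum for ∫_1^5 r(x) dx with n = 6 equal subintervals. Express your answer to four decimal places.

13.0973

Δx = (5 − 1)/6 = 2/3.
Midpoints: 4/3, 2, 8/3, 10/3, 4, 14/3.
r(4/3) ≈ 2.4495, r(2) ≈ 2.8284, r(8/3) ≈ 3.1623, r(10/3) ≈ 3.4641, r(4) ≈ 3.7417, r(14/3) ≈ 4.0000.
Sum = Δx · [r(4/3) + r(2) + r(8/3) + ...].
Sum ≈ 13.0973.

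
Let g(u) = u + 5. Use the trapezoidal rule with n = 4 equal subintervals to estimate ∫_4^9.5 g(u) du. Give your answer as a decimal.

Δu = (9.5 − 4)/4 = 1.375.
g(4) = 9, g(5.375) = 10.375, g(6.75) = 11.75, g(8.125) = 13.125, g(9.5) = 14.5.
T_4 = (Δu/2)·[g(u_0) + 2g(u_1) + 2g(u_2) + 2g(u_3) + g(u_4)].
Sum = 64.625.

64.625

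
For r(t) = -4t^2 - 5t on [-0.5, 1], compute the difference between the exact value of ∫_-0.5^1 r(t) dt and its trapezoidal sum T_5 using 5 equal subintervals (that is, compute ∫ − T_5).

Exact integral: ∫_-0.5^1 r(t) dt = -3.375.
T_5 = -3.465.
Error = -3.375 − (-3.465) = 0.09.

0.09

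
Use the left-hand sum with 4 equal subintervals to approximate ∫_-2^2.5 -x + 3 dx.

14.90625

Δx = (2.5 − (-2))/4 = 1.125.
Left endpoints: -2, -0.875, 0.25, 1.375.
f(-2) = 5, f(-0.875) = 3.875, f(0.25) = 2.75, f(1.375) = 1.625.
Sum = Δx · [f(-2) + f(-0.875) + f(0.25) + f(1.375)].
Sum = 14.90625.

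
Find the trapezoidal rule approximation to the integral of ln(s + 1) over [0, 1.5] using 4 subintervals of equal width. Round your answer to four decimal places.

Δs = (1.5 − 0)/4 = 0.375.
f(0) ≈ 0.0000, f(0.375) ≈ 0.3185, f(0.75) ≈ 0.5596, f(1.125) ≈ 0.7538, f(1.5) ≈ 0.9163.
T_4 = (Δs/2)·[f(s_0) + 2f(s_1) + 2f(s_2) + 2f(s_3) + f(s_4)].
Sum ≈ 0.7837.

0.7837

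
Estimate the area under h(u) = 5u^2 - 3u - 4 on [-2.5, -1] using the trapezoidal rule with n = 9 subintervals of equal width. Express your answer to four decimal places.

Δu = (-1 − (-2.5))/9 = 1/6.
h(-2.5) = 34.75, h(-7/3) = 272/9, h(-13/6) = 935/36, h(-2) = 22, h(-11/6) = 659/36, h(-5/3) = 134/9, h(-1.5) = 11.75, h(-4/3) = 80/9, h(-7/6) = 227/36, h(-1) = 4.
T_9 = (Δu/2)·[h(u_0) + 2h(u_1) + ... + 2h(u_{8}) + h(u_9)].
Sum ≈ 26.2847.

26.2847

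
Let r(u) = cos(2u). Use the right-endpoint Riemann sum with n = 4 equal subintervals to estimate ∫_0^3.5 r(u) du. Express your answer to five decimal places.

0.13237

Δu = (3.5 − 0)/4 = 0.875.
Right endpoints: 0.875, 1.75, 2.625, 3.5.
r(0.875) ≈ -0.17825, r(1.75) ≈ -0.93646, r(2.625) ≈ 0.51209, r(3.5) ≈ 0.75390.
Sum = Δu · [r(0.875) + r(1.75) + r(2.625) + r(3.5)].
Sum ≈ 0.13237.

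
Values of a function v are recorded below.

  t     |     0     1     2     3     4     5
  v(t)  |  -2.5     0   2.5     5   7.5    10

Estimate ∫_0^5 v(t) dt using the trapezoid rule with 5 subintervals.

Δt = 1.
T_5 = (1/2)·[(-2.5) + 2·0 + 2·2.5 + 2·5 + 2·7.5 + 10] = 18.75.

18.75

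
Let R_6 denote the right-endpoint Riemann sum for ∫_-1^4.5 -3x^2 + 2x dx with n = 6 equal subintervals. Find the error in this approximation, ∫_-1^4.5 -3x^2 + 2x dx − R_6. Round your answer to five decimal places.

Exact integral: ∫_-1^4.5 f(x) dx = -72.875.
R_6 ≈ -96.6128472.
Error ≈ -72.875 − (-96.6128472) ≈ 23.73785.

23.73785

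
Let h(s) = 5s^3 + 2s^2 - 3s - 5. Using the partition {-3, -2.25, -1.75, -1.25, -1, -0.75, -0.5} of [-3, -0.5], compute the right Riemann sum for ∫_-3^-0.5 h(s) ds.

-51.0546875

Subinterval widths: 0.75, 0.5, 0.5, 0.25, 0.25, 0.25.
Right endpoints: -2.25, -1.75, -1.25, -1, -0.75, -0.5.
h(-2.25) = -45.078125, h(-1.75) = -20.421875, h(-1.25) = -7.890625, h(-1) = -5, h(-0.75) = -3.734375, h(-0.5) = -3.625.
Sum = Σ Δs_i · h(s_i).
Sum = -51.0546875.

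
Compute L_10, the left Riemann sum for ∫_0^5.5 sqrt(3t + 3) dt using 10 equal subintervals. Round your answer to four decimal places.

Δt = (5.5 − 0)/10 = 0.55.
Left endpoints: 0, 0.55, 1.1, 1.65, 2.2, 2.75, 3.3, 3.85, 4.4, 4.95.
f(0) ≈ 1.7321, f(0.55) ≈ 2.1564, f(1.1) ≈ 2.5100, f(1.65) ≈ 2.8196, f(2.2) ≈ 3.0984, f(2.75) ≈ 3.3541, f(3.3) ≈ 3.5917, f(3.85) ≈ 3.8144, f(4.4) ≈ 4.0249, f(4.95) ≈ 4.2249.
Sum = Δt · [f(0) + f(0.55) + f(1.1) + ...].
Sum ≈ 17.2295.

17.2295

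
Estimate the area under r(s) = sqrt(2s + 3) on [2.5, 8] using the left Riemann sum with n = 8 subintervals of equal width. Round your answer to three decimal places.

19.533

Δs = (8 − 2.5)/8 = 0.6875.
Left endpoints: 2.5, 3.1875, 3.875, 4.5625, 5.25, 5.9375, 6.625, 7.3125.
r(2.5) ≈ 2.828, r(3.1875) ≈ 3.062, r(3.875) ≈ 3.279, r(4.5625) ≈ 3.482, r(5.25) ≈ 3.674, r(5.9375) ≈ 3.857, r(6.625) ≈ 4.031, r(7.3125) ≈ 4.198.
Sum = Δs · [r(2.5) + r(3.1875) + r(3.875) + ...].
Sum ≈ 19.533.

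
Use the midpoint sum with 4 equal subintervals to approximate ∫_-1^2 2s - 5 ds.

-12

Δs = (2 − (-1))/4 = 0.75.
Midpoints: -0.625, 0.125, 0.875, 1.625.
f(-0.625) = -6.25, f(0.125) = -4.75, f(0.875) = -3.25, f(1.625) = -1.75.
Sum = Δs · [f(-0.625) + f(0.125) + f(0.875) + f(1.625)].
Sum = -12.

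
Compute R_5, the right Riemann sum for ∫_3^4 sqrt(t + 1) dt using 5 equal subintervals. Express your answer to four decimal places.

Δt = (4 − 3)/5 = 0.2.
Right endpoints: 3.2, 3.4, 3.6, 3.8, 4.
f(3.2) ≈ 2.0494, f(3.4) ≈ 2.0976, f(3.6) ≈ 2.1448, f(3.8) ≈ 2.1909, f(4) ≈ 2.2361.
Sum = Δt · [f(3.2) + f(3.4) + f(3.6) + f(3.8) + f(4)].
Sum ≈ 2.1437.

2.1437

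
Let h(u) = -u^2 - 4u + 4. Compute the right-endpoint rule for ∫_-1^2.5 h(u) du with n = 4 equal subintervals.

-10.91015625

Δu = (2.5 − (-1))/4 = 0.875.
Right endpoints: -0.125, 0.75, 1.625, 2.5.
h(-0.125) = 4.484375, h(0.75) = 0.4375, h(1.625) = -5.140625, h(2.5) = -12.25.
Sum = Δu · [h(-0.125) + h(0.75) + h(1.625) + h(2.5)].
Sum = -10.91015625.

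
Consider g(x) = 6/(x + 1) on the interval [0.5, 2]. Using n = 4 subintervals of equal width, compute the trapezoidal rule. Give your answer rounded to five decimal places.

4.18214

Δx = (2 − 0.5)/4 = 0.375.
g(0.5) = 4, g(0.875) = 3.2, g(1.25) = 8/3, g(1.625) = 16/7, g(2) = 2.
T_4 = (Δx/2)·[g(x_0) + 2g(x_1) + 2g(x_2) + 2g(x_3) + g(x_4)].
Sum ≈ 4.18214.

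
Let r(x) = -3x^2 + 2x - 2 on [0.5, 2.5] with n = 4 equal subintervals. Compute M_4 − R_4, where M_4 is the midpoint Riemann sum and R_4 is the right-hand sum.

M_4 = -13.375.
R_4 = -17.25.
M_4 − R_4 = 3.875.

3.875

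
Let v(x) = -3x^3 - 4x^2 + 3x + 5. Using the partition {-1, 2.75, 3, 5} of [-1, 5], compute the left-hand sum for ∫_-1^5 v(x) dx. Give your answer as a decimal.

-222.09765625

Subinterval widths: 3.75, 0.25, 2.
Left endpoints: -1, 2.75, 3.
v(-1) = 1, v(2.75) = -79.390625, v(3) = -103.
Sum = Σ Δx_i · v(x_i).
Sum = -222.09765625.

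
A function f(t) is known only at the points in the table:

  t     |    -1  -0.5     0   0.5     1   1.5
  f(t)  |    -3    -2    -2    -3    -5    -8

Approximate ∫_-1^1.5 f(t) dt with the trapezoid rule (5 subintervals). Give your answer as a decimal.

Δt = 0.5.
T_5 = (0.5/2)·[(-3) + 2·(-2) + 2·(-2) + 2·(-3) + 2·(-5) + (-8)] = -8.75.

-8.75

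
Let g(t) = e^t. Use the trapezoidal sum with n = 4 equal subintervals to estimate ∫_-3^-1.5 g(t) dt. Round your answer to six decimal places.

Δt = (-1.5 − (-3))/4 = 0.375.
g(-3) ≈ 0.049787, g(-2.625) ≈ 0.072440, g(-2.25) ≈ 0.105399, g(-1.875) ≈ 0.153355, g(-1.5) ≈ 0.223130.
T_4 = (Δt/2)·[g(t_0) + 2g(t_1) + 2g(t_2) + 2g(t_3) + g(t_4)].
Sum ≈ 0.175370.

0.175370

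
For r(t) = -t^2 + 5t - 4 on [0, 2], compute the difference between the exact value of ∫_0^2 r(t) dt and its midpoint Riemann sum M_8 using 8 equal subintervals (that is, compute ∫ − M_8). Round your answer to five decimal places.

Exact integral: ∫_0^2 r(t) dt ≈ -0.6666667.
M_8 = -0.65625.
Error ≈ -0.6666667 − (-0.65625) ≈ -0.01042.

-0.01042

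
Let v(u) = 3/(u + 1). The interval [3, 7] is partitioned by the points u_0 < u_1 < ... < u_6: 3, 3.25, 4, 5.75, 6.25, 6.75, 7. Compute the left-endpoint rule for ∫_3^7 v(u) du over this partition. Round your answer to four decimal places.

2.2928

Subinterval widths: 0.25, 0.75, 1.75, 0.5, 0.5, 0.25.
Left endpoints: 3, 3.25, 4, 5.75, 6.25, 6.75.
v(3) = 0.75, v(3.25) = 12/17, v(4) = 0.6, v(5.75) = 4/9, v(6.25) = 12/29, v(6.75) = 12/31.
Sum = Σ Δu_i · v(u_i).
Sum ≈ 2.2928.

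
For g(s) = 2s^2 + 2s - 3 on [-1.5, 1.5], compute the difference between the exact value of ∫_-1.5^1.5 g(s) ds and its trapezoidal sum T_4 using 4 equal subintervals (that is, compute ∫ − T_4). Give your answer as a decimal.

Exact integral: ∫_-1.5^1.5 g(s) ds = -4.5.
T_4 = -3.9375.
Error = -4.5 − (-3.9375) = -0.5625.

-0.5625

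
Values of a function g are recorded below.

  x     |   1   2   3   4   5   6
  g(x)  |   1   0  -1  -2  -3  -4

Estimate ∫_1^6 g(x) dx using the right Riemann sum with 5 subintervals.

-10

Δx = 1.
Sum = 1·[0 + (-1) + (-2) + (-3) + (-4)] = -10.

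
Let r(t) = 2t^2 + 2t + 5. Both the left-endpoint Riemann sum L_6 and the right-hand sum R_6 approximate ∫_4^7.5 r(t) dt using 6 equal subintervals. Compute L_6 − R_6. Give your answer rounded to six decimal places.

L_6 ≈ 271.20949074.
R_6 ≈ 322.25115741.
L_6 − R_6 ≈ -51.041667.

-51.041667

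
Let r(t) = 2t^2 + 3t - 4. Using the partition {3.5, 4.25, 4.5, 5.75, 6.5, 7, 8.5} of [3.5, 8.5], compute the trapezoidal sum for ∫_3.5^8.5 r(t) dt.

Subinterval widths: 0.75, 0.25, 1.25, 0.75, 0.5, 1.5.
r(3.5) = 31, r(4.25) = 44.875, r(4.5) = 50, r(5.75) = 79.375, r(6.5) = 100, r(7) = 115, r(8.5) = 166.
On each subinterval the trapezoid contributes (Δt_i/2)·[r(t_{i-1}) + r(t_i)].
Sum = 452.9375.

452.9375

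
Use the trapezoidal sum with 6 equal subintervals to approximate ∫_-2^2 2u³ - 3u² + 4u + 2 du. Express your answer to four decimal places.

-8.8889

Δu = (2 − (-2))/6 = 2/3.
f(-2) = -34, f(-4/3) = -362/27, f(-2/3) = -70/27, f(0) = 2, f(2/3) = 106/27, f(4/3) = 182/27, f(2) = 14.
T_6 = (Δu/2)·[f(u_0) + 2f(u_1) + ... + 2f(u_{5}) + f(u_6)].
Sum ≈ -8.8889.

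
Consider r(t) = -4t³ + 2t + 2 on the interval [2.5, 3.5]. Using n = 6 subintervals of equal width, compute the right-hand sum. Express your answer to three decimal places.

Δt = (3.5 − 2.5)/6 = 1/6.
Right endpoints: 8/3, 17/6, 3, 19/6, 10/3, 3.5.
r(8/3) = -1850/27, r(17/6) = -4499/54, r(3) = -100, r(19/6) = -6409/54, r(10/3) = -3766/27, r(3.5) = -162.5.
Sum = Δt · [r(8/3) + r(17/6) + r(3) + ...].
Sum ≈ -112.083.

-112.083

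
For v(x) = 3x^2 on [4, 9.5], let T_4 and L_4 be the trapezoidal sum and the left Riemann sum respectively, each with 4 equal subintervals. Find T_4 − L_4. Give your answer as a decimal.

153.140625

T_4 = 798.57421875.
L_4 = 645.43359375.
T_4 − L_4 = 153.140625.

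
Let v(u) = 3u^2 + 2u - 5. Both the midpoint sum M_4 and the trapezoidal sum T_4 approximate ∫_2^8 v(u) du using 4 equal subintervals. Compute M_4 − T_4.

M_4 = 530.625.
T_4 = 540.75.
M_4 − T_4 = -10.125.

-10.125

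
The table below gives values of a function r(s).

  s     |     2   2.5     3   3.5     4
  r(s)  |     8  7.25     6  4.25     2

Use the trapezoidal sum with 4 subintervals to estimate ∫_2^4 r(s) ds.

Δs = 0.5.
T_4 = (0.5/2)·[8 + 2·7.25 + 2·6 + 2·4.25 + 2] = 11.25.

11.25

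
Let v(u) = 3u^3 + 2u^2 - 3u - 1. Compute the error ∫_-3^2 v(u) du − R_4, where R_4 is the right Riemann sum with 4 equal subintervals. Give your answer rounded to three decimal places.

Exact integral: ∫_-3^2 v(u) du ≈ -22.91667.
R_4 = 23.828125.
Error ≈ -22.91667 − 23.828125 ≈ -46.745.

-46.745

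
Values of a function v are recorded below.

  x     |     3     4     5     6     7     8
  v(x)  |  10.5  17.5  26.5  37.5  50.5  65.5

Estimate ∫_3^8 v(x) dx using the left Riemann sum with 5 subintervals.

Δx = 1.
Sum = 1·[10.5 + 17.5 + 26.5 + 37.5 + 50.5] = 142.5.

142.5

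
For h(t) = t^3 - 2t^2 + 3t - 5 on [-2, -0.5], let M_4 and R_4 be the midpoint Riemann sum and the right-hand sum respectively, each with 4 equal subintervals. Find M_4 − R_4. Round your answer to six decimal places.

-3.423340

M_4 ≈ -22.25830078.
R_4 ≈ -18.83496094.
M_4 − R_4 ≈ -3.423340.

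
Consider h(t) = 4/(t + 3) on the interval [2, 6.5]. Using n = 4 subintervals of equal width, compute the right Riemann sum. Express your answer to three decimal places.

2.366

Δt = (6.5 − 2)/4 = 1.125.
Right endpoints: 3.125, 4.25, 5.375, 6.5.
h(3.125) = 32/49, h(4.25) = 16/29, h(5.375) = 32/67, h(6.5) = 8/19.
Sum = Δt · [h(3.125) + h(4.25) + h(5.375) + h(6.5)].
Sum ≈ 2.366.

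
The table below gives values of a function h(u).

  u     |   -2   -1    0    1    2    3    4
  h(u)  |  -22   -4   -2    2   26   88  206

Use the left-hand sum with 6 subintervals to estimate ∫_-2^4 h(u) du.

88

Δu = 1.
Sum = 1·[(-22) + (-4) + (-2) + 2 + 26 + 88] = 88.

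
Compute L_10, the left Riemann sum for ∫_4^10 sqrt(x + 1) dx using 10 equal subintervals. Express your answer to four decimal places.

16.5420

Δx = (10 − 4)/10 = 0.6.
Left endpoints: 4, 4.6, 5.2, 5.8, 6.4, 7, 7.6, 8.2, 8.8, 9.4.
f(4) ≈ 2.2361, f(4.6) ≈ 2.3664, f(5.2) ≈ 2.4900, f(5.8) ≈ 2.6077, f(6.4) ≈ 2.7203, f(7) ≈ 2.8284, f(7.6) ≈ 2.9326, f(8.2) ≈ 3.0332, f(8.8) ≈ 3.1305, f(9.4) ≈ 3.2249.
Sum = Δx · [f(4) + f(4.6) + f(5.2) + ...].
Sum ≈ 16.5420.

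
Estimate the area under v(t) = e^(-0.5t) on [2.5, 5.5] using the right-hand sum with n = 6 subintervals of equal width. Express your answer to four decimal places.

0.3918

Δt = (5.5 − 2.5)/6 = 0.5.
Right endpoints: 3, 3.5, 4, 4.5, 5, 5.5.
v(3) ≈ 0.2231, v(3.5) ≈ 0.1738, v(4) ≈ 0.1353, v(4.5) ≈ 0.1054, v(5) ≈ 0.0821, v(5.5) ≈ 0.0639.
Sum = Δt · [v(3) + v(3.5) + v(4) + ...].
Sum ≈ 0.3918.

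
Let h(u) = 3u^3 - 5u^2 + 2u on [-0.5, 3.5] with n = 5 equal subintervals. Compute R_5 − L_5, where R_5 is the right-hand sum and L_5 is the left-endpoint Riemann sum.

61.6

R_5 = 87.26.
L_5 = 25.66.
R_5 − L_5 = 61.6.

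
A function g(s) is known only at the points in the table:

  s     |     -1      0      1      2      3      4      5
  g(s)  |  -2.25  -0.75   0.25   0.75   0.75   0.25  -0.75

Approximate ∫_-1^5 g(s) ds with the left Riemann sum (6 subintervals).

-1

Δs = 1.
Sum = 1·[(-2.25) + (-0.75) + 0.25 + 0.75 + 0.75 + 0.25] = -1.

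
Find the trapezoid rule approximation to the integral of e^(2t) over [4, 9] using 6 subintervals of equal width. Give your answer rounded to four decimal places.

40097626.4529

Δt = (9 − 4)/6 = 5/6.
f(4) ≈ 2980.9580, f(29/6) ≈ 15782.6524, f(17/3) ≈ 83561.0961, f(6.5) ≈ 442413.3920, f(22/3) ≈ 2342353.3022, f(49/6) ≈ 12401566.2531, f(9) ≈ 65659969.1373.
T_6 = (Δt/2)·[f(t_0) + 2f(t_1) + ... + 2f(t_{5}) + f(t_6)].
Sum ≈ 40097626.4529.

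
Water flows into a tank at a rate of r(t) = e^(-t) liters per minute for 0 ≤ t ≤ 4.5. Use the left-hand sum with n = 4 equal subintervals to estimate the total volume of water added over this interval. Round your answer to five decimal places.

1.64730

Δt = (4.5 − 0)/4 = 1.125.
Left endpoints: 0, 1.125, 2.25, 3.375.
r(0) ≈ 1.00000, r(1.125) ≈ 0.32465, r(2.25) ≈ 0.10540, r(3.375) ≈ 0.03422.
Sum = Δt · [r(0) + r(1.125) + r(2.25) + r(3.375)].
Sum ≈ 1.64730.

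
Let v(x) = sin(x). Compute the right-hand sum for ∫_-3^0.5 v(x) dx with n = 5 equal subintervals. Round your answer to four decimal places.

Δx = (0.5 − (-3))/5 = 0.7.
Right endpoints: -2.3, -1.6, -0.9, -0.2, 0.5.
v(-2.3) ≈ -0.7457, v(-1.6) ≈ -0.9996, v(-0.9) ≈ -0.7833, v(-0.2) ≈ -0.1987, v(0.5) ≈ 0.4794.
Sum = Δx · [v(-2.3) + v(-1.6) + v(-0.9) + v(-0.2) + v(0.5)].
Sum ≈ -1.5735.

-1.5735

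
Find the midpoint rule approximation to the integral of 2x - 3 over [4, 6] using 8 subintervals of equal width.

Δx = (6 − 4)/8 = 0.25.
Midpoints: 4.125, 4.375, 4.625, 4.875, 5.125, 5.375, 5.625, 5.875.
f(4.125) = 5.25, f(4.375) = 5.75, f(4.625) = 6.25, f(4.875) = 6.75, f(5.125) = 7.25, f(5.375) = 7.75, f(5.625) = 8.25, f(5.875) = 8.75.
Sum = Δx · [f(4.125) + f(4.375) + f(4.625) + ...].
Sum = 14.

14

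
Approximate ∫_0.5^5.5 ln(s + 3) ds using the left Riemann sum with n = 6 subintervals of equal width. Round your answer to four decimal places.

Δs = (5.5 − 0.5)/6 = 5/6.
Left endpoints: 0.5, 4/3, 13/6, 3, 23/6, 14/3.
f(0.5) ≈ 1.2528, f(4/3) ≈ 1.4663, f(13/6) ≈ 1.6422, f(3) ≈ 1.7918, f(23/6) ≈ 1.9218, f(14/3) ≈ 2.0369.
Sum = Δs · [f(0.5) + f(4/3) + f(13/6) + ...].
Sum ≈ 8.4265.

8.4265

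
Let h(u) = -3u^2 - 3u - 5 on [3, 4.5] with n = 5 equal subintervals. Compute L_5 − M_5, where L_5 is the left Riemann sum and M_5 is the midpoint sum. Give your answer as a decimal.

5.63625

L_5 = -82.83.
M_5 = -88.46625.
L_5 − M_5 = 5.63625.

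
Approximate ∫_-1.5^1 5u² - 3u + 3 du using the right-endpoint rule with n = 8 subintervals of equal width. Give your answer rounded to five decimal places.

14.72168

Δu = (1 − (-1.5))/8 = 0.3125.
Right endpoints: -1.1875, -0.875, -0.5625, -0.25, 0.0625, 0.375, 0.6875, 1.
f(-1.1875) = 13.61328125, f(-0.875) = 9.453125, f(-0.5625) = 6.26953125, f(-0.25) = 4.0625, f(0.0625) = 2.83203125, f(0.375) = 2.578125, f(0.6875) = 3.30078125, f(1) = 5.
Sum = Δu · [f(-1.1875) + f(-0.875) + f(-0.5625) + ...].
Sum ≈ 14.72168.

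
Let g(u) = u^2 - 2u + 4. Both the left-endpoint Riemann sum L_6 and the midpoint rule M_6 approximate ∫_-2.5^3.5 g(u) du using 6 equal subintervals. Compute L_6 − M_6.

4.5

L_6 = 41.5.
M_6 = 37.
L_6 − M_6 = 4.5.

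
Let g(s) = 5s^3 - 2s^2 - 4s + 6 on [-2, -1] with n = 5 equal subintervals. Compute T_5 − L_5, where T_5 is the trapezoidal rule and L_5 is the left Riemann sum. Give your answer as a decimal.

T_5 = -11.58.
L_5 = -15.28.
T_5 − L_5 = 3.7.

3.7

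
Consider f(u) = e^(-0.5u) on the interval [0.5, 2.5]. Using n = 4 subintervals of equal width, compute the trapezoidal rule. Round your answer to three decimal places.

0.990

Δu = (2.5 − 0.5)/4 = 0.5.
f(0.5) ≈ 0.779, f(1) ≈ 0.607, f(1.5) ≈ 0.472, f(2) ≈ 0.368, f(2.5) ≈ 0.287.
T_4 = (Δu/2)·[f(u_0) + 2f(u_1) + 2f(u_2) + 2f(u_3) + f(u_4)].
Sum ≈ 0.990.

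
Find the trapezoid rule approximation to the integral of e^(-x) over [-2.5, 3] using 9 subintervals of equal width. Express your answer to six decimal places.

12.507964

Δx = (3 − (-2.5))/9 = 11/18.
f(-2.5) ≈ 12.182494, f(-17/9) ≈ 6.612018, f(-23/18) ≈ 3.588656, f(-2/3) ≈ 1.947734, f(-1/18) ≈ 1.057128, f(5/9) ≈ 0.573753, f(7/6) ≈ 0.311403, f(16/9) ≈ 0.169013, f(43/18) ≈ 0.091732, f(3) ≈ 0.049787.
T_9 = (Δx/2)·[f(x_0) + 2f(x_1) + ... + 2f(x_{8}) + f(x_9)].
Sum ≈ 12.507964.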